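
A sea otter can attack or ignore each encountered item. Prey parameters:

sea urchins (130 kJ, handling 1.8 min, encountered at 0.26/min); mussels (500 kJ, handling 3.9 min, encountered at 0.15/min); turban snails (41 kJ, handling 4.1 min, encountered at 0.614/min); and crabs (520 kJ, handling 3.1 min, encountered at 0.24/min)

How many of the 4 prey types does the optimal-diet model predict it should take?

2

Profitabilities (E/h, kJ/min): crabs 168, mussels 128, sea urchins 72.2, turban snails 10. Add prey in this order while the next type's profitability exceeds the intake rate on those already taken.
Rate on top 1: 71.56. mussels: 128 > 71.56 → include.
Rate on top 2: 85.79. sea urchins: 72.2 < 85.79 → exclude; stop.
Optimal diet: crabs, mussels — 2 of 4 types.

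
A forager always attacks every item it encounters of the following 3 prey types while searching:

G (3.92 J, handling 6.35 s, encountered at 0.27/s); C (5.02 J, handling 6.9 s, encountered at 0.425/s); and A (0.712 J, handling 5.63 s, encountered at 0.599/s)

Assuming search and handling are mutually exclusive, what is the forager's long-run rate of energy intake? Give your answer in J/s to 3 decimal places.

0.401 J/s

R = (0.27×3.92 + 0.425×5.02 + 0.599×0.712) / (1 + 0.27×6.35 + 0.425×6.9 + 0.599×5.63) = 3.618/9.019 = 0.4012 J/s.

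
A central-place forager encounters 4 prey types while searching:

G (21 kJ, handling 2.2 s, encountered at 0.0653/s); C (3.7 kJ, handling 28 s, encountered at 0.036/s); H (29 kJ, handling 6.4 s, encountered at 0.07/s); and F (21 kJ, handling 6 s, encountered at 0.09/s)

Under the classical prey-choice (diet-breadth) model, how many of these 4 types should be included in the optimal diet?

3

E/h in descending order: G 9.55, H 4.53, F 3.5, C 0.132 kJ/s. The optimal diet is the largest prefix of this list for which every included type satisfies E_i/h_i > R on the types above it.
Rate on top 1: 1.199. H: 4.53 > 1.199 → include.
Rate on top 2: 2.137. F: 3.5 > 2.137 → include.
Rate on top 3: 2.482. C: 0.132 < 2.482 → exclude; stop.
Optimal diet: G, H, F — 3 of 4 types.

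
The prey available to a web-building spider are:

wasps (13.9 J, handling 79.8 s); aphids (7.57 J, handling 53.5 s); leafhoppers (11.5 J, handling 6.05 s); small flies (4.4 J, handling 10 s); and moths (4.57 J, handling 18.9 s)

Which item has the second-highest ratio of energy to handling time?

In descending order of E/h:
leafhoppers: 11.5/6.05 = 1.9 J/s
small flies: 4.4/10 = 0.44 J/s
moths: 4.57/18.9 = 0.242 J/s
wasps: 13.9/79.8 = 0.174 J/s
aphids: 7.57/53.5 = 0.141 J/s

small flies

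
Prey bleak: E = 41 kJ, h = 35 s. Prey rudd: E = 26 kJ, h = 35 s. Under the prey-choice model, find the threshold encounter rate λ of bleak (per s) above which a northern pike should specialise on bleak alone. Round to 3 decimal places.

Drop rudd once their profitability E₂/h₂ falls below the rate achievable on bleak alone: E₂/h₂ = λE₁/(1 + λh₁).
Solve for λ: λE₁h₂ = E₂(1 + λh₁) → λ(E₁h₂ − E₂h₁) = E₂ → λ = E₂/(E₁h₂ − E₂h₁).
λ = 26/(41×35 − 26×35) = 26/525 = 0.04952 per s.

0.050 per s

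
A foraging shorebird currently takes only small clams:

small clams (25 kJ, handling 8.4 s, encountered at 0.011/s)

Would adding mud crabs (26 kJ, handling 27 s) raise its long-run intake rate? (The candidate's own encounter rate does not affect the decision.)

Yes

Intake rate on the current diet: R = (0.011×25) / (1 + 0.011×8.4) = 0.275/1.092 = 0.2517 kJ/s.
Profitability of mud crabs: 26/27 = 0.963 kJ/s.
0.963 > 0.2517, so adding mud crabs raises the average — include it.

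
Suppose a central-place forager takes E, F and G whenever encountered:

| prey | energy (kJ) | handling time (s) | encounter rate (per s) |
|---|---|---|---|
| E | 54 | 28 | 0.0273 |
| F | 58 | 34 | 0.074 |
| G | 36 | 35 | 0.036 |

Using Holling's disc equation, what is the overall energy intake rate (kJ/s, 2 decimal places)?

1.27 kJ/s

R = Σλ_iE_i / (1 + Σλ_ih_i)
Numerator: 0.0273×54 + 0.074×58 + 0.036×36 = 7.062
Denominator: 1 + 0.0273×28 + 0.074×34 + 0.036×35 = 5.54
R = 7.062/5.54 = 1.275 kJ/s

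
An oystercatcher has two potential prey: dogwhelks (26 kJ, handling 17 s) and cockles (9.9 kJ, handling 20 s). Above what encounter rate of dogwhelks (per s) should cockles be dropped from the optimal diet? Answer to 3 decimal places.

0.028 per s

At the threshold, the rate on dogwhelks alone equals the profitability of cockles: λ·26/(1 + λ·17) = 9.9/20 = 0.495.
Rearranging, λ(26 − 0.495×17) = 0.495, so λ = 0.495/17.59 = 0.02815 per s.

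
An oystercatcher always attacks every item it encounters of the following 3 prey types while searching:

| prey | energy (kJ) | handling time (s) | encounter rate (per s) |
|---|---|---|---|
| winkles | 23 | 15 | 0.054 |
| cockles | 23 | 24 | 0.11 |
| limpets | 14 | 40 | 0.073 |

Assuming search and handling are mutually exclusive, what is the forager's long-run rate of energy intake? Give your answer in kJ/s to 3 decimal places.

0.650 kJ/s

R = (0.054×23 + 0.11×23 + 0.073×14) / (1 + 0.054×15 + 0.11×24 + 0.073×40) = 4.794/7.37 = 0.6505 kJ/s.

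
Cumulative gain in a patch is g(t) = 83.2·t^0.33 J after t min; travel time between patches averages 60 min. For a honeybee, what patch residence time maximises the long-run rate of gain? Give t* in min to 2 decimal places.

29.55 min

Optimal t* satisfies g'(t*) = g(t*)/(T + t*).
g'(t) = 0.33·83.2·t^-0.67. Setting 0.33·83.2·t^-0.67 = 83.2·t^0.33/(60+t) gives 0.33(60+t) = t, so 0.67·t = 0.33×60.
t* = 0.33×60/0.67 = 29.55 min.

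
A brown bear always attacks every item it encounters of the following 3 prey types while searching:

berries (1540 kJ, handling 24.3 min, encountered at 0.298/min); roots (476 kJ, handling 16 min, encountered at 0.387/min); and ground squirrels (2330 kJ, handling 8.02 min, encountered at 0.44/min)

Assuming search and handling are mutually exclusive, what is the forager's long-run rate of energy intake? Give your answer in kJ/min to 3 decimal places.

R = (0.298×1540 + 0.387×476 + 0.44×2330) / (1 + 0.298×24.3 + 0.387×16 + 0.44×8.02) = 1668/17.96 = 92.88 kJ/min.

92.880 kJ/min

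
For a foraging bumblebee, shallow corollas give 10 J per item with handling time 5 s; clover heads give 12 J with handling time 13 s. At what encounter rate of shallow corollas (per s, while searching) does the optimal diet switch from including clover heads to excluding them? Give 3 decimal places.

0.171 per s

The zero-one rule: include clover heads iff E₂/h₂ > λE₁/(1+λh₁). Equality gives the switch point.
λE₁h₂ = E₂ + λE₂h₁ ⇒ λ = E₂/(E₁h₂ − E₂h₁) = 12/(130 − 60) = 0.1714 per s.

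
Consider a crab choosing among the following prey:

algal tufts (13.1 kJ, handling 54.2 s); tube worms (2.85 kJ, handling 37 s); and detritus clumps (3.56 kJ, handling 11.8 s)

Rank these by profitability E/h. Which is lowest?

tube worms

In descending order of E/h:
detritus clumps: 3.56/11.8 = 0.302 kJ/s
algal tufts: 13.1/54.2 = 0.242 kJ/s
tube worms: 2.85/37 = 0.077 kJ/s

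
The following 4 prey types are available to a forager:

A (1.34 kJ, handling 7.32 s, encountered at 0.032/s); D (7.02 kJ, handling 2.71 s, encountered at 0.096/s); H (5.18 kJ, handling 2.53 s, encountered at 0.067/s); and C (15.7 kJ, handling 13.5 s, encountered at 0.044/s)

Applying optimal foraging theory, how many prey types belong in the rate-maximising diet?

Rank by E/h (kJ/s): D 2.59, H 2.05, C 1.16, A 0.183. Include each in turn until the next type's E/h falls below the running intake rate.
Rate on top 1: 0.5348. H: 2.05 > 0.5348 → include.
Rate on top 2: 0.7141. C: 1.16 > 0.7141 → include.
Rate on top 3: 0.8459. A: 0.183 < 0.8459 → exclude; stop.
Optimal diet: D, H, C — 3 of 4 types.

3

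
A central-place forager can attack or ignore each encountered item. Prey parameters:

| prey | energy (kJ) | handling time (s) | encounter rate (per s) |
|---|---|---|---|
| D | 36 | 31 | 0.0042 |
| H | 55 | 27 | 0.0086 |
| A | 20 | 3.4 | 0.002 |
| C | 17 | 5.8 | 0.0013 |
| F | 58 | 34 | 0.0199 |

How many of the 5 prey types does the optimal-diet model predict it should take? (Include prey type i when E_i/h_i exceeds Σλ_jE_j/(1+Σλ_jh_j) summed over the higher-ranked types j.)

Profitabilities (E/h, kJ/s): A 5.88, C 2.93, H 2.04, F 1.71, D 1.16. Add prey in this order while the next type's profitability exceeds the intake rate on those already taken.
Rate on top 1: 0.03973. C: 2.93 > 0.03973 → include.
Rate on top 2: 0.06122. H: 2.04 > 0.06122 → include.
Rate on top 3: 0.4293. F: 1.71 > 0.4293 → include.
Rate on top 4: 0.8784. D: 1.16 > 0.8784 → include.
Optimal diet: A, C, H, F, D — 5 of 5 types.

5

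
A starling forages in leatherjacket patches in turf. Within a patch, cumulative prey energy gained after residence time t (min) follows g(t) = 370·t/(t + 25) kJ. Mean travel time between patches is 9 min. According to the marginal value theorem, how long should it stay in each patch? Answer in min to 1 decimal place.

Maximise g(t)/(T+t): set derivative to zero → g'(t)(T+t) = g(t).
g'(t) = 370·25/(t + 25)². Setting 370·25/(t+25)² = 370t/[(t+25)(9+t)] gives 25(9+t) = t(t+25), so t² = 25×9 = 225.
t* = √225 = 15 min.

15.0 min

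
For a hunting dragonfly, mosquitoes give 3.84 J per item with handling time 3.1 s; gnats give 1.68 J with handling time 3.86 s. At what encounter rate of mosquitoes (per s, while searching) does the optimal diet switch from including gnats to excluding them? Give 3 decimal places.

At the threshold, the rate on mosquitoes alone equals the profitability of gnats: λ·3.84/(1 + λ·3.1) = 1.68/3.86 = 0.4352.
Rearranging, λ(3.84 − 0.4352×3.1) = 0.4352, so λ = 0.4352/2.491 = 0.1747 per s.

0.175 per s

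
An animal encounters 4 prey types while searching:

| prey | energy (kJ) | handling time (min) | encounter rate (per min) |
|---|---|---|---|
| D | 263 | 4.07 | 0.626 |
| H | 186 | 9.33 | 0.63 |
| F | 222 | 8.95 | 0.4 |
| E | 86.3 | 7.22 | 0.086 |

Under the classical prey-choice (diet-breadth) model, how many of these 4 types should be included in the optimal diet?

1

Rank by E/h (kJ/min): D 64.6, F 24.8, H 19.9, E 12. Include each in turn until the next type's E/h falls below the running intake rate.
Rate on top 1: 46.41. F: 24.8 < 46.41 → exclude; stop.
Optimal diet: D — 1 of 4 types.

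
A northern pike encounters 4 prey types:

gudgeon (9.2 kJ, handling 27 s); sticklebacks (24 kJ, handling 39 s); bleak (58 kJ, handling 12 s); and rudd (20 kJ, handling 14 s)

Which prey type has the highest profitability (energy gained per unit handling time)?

In descending order of E/h:
bleak: 58/12 = 4.83 kJ/s
rudd: 20/14 = 1.43 kJ/s
sticklebacks: 24/39 = 0.615 kJ/s
gudgeon: 9.2/27 = 0.341 kJ/s

bleak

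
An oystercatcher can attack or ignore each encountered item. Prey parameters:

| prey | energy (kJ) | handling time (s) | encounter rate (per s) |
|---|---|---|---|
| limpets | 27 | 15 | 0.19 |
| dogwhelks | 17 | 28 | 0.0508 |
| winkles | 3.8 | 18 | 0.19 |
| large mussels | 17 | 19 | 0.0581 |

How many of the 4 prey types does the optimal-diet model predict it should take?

Profitabilities (E/h, kJ/s): limpets 1.8, large mussels 0.895, dogwhelks 0.607, winkles 0.211. Add prey in this order while the next type's profitability exceeds the intake rate on those already taken.
Rate on top 1: 1.332. large mussels: 0.895 < 1.332 → exclude; stop.
Optimal diet: limpets — 1 of 4 types.

1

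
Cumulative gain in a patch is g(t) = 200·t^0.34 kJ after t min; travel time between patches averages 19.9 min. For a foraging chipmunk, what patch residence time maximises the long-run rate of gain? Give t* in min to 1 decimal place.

Optimal t* satisfies g'(t*) = g(t*)/(T + t*).
g'(t) = 0.34·200·t^-0.66. Setting 0.34·200·t^-0.66 = 200·t^0.34/(19.9+t) gives 0.34(19.9+t) = t, so 0.66·t = 0.34×19.9.
t* = 0.34×19.9/0.66 = 10.25 min.

10.3 min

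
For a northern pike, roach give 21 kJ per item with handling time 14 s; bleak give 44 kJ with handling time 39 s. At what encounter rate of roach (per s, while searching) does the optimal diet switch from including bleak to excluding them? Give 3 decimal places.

Drop bleak once their profitability E₂/h₂ falls below the rate achievable on roach alone: E₂/h₂ = λE₁/(1 + λh₁).
Solve for λ: λE₁h₂ = E₂(1 + λh₁) → λ(E₁h₂ − E₂h₁) = E₂ → λ = E₂/(E₁h₂ − E₂h₁).
λ = 44/(21×39 − 44×14) = 44/203 = 0.2167 per s.

0.217 per s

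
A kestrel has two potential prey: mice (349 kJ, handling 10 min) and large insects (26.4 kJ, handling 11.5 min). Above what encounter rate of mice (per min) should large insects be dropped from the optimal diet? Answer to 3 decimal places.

The zero-one rule: include large insects iff E₂/h₂ > λE₁/(1+λh₁). Equality gives the switch point.
λE₁h₂ = E₂ + λE₂h₁ ⇒ λ = E₂/(E₁h₂ − E₂h₁) = 26.4/(4014 − 264) = 0.007041 per min.

0.007 per min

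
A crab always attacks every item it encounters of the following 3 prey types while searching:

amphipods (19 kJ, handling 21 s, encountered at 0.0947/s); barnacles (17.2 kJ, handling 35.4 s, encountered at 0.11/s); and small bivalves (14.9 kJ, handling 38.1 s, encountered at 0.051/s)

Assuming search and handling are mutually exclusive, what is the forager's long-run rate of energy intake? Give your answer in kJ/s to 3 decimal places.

0.504 kJ/s

R = (0.0947×19 + 0.11×17.2 + 0.051×14.9) / (1 + 0.0947×21 + 0.11×35.4 + 0.051×38.1) = 4.451/8.826 = 0.5043 kJ/s.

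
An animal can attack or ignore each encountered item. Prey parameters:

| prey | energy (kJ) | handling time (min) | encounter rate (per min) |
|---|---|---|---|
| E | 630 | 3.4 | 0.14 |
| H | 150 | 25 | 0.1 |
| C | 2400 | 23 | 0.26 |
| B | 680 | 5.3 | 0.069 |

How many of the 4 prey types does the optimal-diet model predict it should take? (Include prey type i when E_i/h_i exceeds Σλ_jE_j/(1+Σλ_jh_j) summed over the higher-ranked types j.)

3

Rank by E/h (kJ/min): E 185, B 128, C 104, H 6. Include each in turn until the next type's E/h falls below the running intake rate.
Rate on top 1: 59.76. B: 128 > 59.76 → include.
Rate on top 2: 73.37. C: 104 > 73.37 → include.
Rate on top 3: 97.05. H: 6 < 97.05 → exclude; stop.
Optimal diet: E, B, C — 3 of 4 types.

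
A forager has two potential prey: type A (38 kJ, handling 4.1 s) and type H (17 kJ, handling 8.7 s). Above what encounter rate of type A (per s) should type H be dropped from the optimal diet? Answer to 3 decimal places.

0.065 per s

Drop type H once their profitability E₂/h₂ falls below the rate achievable on type A alone: E₂/h₂ = λE₁/(1 + λh₁).
Solve for λ: λE₁h₂ = E₂(1 + λh₁) → λ(E₁h₂ − E₂h₁) = E₂ → λ = E₂/(E₁h₂ − E₂h₁).
λ = 17/(38×8.7 − 17×4.1) = 17/260.9 = 0.06516 per s.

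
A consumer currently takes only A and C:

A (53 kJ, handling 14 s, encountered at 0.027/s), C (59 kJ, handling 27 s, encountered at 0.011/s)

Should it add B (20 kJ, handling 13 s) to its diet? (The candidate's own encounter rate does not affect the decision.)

Yes

On A and C alone, R = ΣλE/(1+Σλh) = 2.08/1.675 = 1.242 kJ/s.
B: E/h = 20/13 = 1.538 kJ/s.
Since 1.538 > R, including B increases the long-run rate.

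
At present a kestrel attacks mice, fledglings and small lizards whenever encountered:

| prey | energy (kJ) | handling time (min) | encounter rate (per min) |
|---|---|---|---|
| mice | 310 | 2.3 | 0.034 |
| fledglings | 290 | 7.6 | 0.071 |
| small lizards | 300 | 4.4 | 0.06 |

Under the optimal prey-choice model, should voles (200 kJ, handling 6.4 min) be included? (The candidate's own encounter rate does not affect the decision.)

On mice, fledglings and small lizards alone, R = ΣλE/(1+Σλh) = 49.13/1.882 = 26.11 kJ/min.
voles: E/h = 200/6.4 = 31.25 kJ/min.
31.25 > 26.11, so adding voles raises the average — include it.

Yes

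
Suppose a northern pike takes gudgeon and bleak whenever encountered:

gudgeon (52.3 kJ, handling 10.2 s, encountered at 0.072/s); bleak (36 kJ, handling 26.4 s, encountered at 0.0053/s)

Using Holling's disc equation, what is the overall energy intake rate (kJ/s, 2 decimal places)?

Energy encountered per unit search time: 0.072×52.3 + 0.0053×36 = 3.956 kJ/s.
Handling time per unit search time: 0.072×10.2 + 0.0053×26.4 = 0.8743.
Rate = 3.956/(1 + 0.8743) = 2.111 kJ/s.

2.11 kJ/s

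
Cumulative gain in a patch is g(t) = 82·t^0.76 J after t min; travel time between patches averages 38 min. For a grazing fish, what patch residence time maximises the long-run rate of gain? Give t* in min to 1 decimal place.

By the marginal value theorem, leave when the instantaneous gain rate g'(t) equals the habitat-wide average g(t)/(T + t).
g'(t) = 0.76·82·t^-0.24. Setting 0.76·82·t^-0.24 = 82·t^0.76/(38+t) gives 0.76(38+t) = t, so 0.24·t = 0.76×38.
t* = 0.76×38/0.24 = 120.3 min.

120.3 min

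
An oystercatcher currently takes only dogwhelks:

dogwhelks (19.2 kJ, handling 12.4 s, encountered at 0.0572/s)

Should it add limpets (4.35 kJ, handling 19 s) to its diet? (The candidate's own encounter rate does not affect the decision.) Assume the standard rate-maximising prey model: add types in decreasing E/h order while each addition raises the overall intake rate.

No

Current rate: (0.0572×19.2)/(1 + 0.0572×12.4) = 0.6425 kJ/s.
Profitability of limpets: 4.35/19 = 0.2289 kJ/s.
0.2289 < 0.6425, so adding limpets would lower the average — exclude it.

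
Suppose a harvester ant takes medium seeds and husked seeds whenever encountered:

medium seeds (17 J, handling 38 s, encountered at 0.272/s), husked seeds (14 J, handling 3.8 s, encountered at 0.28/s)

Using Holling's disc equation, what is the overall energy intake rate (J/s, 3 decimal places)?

0.689 J/s

R = (0.272×17 + 0.28×14) / (1 + 0.272×38 + 0.28×3.8) = 8.544/12.4 = 0.689 J/s.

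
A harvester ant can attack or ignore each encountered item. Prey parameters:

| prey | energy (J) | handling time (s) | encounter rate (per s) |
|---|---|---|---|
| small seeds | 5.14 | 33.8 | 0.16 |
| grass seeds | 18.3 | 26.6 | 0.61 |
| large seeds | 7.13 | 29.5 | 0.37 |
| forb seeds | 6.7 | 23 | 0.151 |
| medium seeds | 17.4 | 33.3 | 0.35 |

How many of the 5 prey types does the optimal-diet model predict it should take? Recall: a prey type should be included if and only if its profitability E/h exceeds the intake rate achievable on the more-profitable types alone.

E/h in descending order: grass seeds 0.688, medium seeds 0.523, forb seeds 0.291, large seeds 0.242, small seeds 0.152 J/s. The optimal diet is the largest prefix of this list for which every included type satisfies E_i/h_i > R on the types above it.
Rate on top 1: 0.648. medium seeds: 0.523 < 0.648 → exclude; stop.
Optimal diet: grass seeds — 1 of 5 types.

1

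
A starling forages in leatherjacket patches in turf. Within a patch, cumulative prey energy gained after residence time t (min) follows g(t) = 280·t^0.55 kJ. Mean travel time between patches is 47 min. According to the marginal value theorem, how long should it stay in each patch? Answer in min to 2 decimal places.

Maximise g(t)/(T+t): set derivative to zero → g'(t)(T+t) = g(t).
g'(t) = 0.55·280·t^-0.45. Setting 0.55·280·t^-0.45 = 280·t^0.55/(47+t) gives 0.55(47+t) = t, so 0.45·t = 0.55×47.
t* = 0.55×47/0.45 = 57.44 min.

57.44 min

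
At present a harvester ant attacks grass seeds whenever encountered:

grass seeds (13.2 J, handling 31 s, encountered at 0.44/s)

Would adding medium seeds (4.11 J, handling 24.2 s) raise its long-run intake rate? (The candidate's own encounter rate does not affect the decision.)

No

Intake rate on the current diet: R = (0.44×13.2) / (1 + 0.44×31) = 5.808/14.64 = 0.3967 J/s.
Profitability of medium seeds: 4.11/24.2 = 0.1698 J/s.
0.1698 < 0.3967, so adding medium seeds would lower the average — exclude it.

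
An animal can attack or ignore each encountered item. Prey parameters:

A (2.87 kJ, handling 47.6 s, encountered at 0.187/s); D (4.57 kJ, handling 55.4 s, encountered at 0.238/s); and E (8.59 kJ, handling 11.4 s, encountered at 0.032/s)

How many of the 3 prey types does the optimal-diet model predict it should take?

Rank by E/h (kJ/s): E 0.754, D 0.0825, A 0.0603. Include each in turn until the next type's E/h falls below the running intake rate.
Rate on top 1: 0.2014. D: 0.0825 < 0.2014 → exclude; stop.
Optimal diet: E — 1 of 3 types.

1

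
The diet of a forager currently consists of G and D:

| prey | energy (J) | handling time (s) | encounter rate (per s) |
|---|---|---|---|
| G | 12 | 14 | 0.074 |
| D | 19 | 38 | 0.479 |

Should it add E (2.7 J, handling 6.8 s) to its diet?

No

Intake rate on the current diet: R = (0.074×12 + 0.479×19) / (1 + 0.074×14 + 0.479×38) = 9.989/20.24 = 0.4936 J/s.
E: E/h = 2.7/6.8 = 0.3971 J/s.
Since 0.3971 < R, time spent handling E is better spent searching.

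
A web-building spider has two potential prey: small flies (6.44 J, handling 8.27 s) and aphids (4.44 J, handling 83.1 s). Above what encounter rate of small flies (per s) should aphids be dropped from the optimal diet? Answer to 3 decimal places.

Drop aphids once their profitability E₂/h₂ falls below the rate achievable on small flies alone: E₂/h₂ = λE₁/(1 + λh₁).
Solve for λ: λE₁h₂ = E₂(1 + λh₁) → λ(E₁h₂ − E₂h₁) = E₂ → λ = E₂/(E₁h₂ − E₂h₁).
λ = 4.44/(6.44×83.1 − 4.44×8.27) = 4.44/498.4 = 0.008908 per s.

0.009 per s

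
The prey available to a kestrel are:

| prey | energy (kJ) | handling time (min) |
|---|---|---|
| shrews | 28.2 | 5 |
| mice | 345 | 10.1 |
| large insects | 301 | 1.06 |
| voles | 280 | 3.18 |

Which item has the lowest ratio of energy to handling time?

shrews

Profitability E/h (kJ/min): shrews = 28.2/5 = 5.64, mice = 345/10.1 = 34.2, large insects = 301/1.06 = 284, voles = 280/3.18 = 88.1.
Ranked: large insects > voles > mice > shrews.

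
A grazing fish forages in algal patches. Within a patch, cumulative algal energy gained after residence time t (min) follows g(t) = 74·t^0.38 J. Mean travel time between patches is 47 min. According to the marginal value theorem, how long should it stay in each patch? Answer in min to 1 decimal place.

By the marginal value theorem, leave when the instantaneous gain rate g'(t) equals the habitat-wide average g(t)/(T + t).
g'(t) = 0.38·74·t^-0.62. Setting 0.38·74·t^-0.62 = 74·t^0.38/(47+t) gives 0.38(47+t) = t, so 0.62·t = 0.38×47.
t* = 0.38×47/0.62 = 28.81 min.

28.8 min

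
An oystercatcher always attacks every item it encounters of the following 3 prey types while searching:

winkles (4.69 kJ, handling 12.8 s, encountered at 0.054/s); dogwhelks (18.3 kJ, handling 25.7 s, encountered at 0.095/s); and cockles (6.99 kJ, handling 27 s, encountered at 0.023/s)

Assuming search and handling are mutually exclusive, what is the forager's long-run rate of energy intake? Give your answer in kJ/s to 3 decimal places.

Energy encountered per unit search time: 0.054×4.69 + 0.095×18.3 + 0.023×6.99 = 2.153 kJ/s.
Handling time per unit search time: 0.054×12.8 + 0.095×25.7 + 0.023×27 = 3.754.
Rate = 2.153/(1 + 3.754) = 0.4528 kJ/s.

0.453 kJ/s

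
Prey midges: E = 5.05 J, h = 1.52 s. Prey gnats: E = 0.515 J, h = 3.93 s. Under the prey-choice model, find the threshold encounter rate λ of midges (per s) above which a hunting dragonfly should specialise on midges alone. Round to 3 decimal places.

The zero-one rule: include gnats iff E₂/h₂ > λE₁/(1+λh₁). Equality gives the switch point.
λE₁h₂ = E₂ + λE₂h₁ ⇒ λ = E₂/(E₁h₂ − E₂h₁) = 0.515/(19.85 − 0.7828) = 0.02701 per s.

0.027 per s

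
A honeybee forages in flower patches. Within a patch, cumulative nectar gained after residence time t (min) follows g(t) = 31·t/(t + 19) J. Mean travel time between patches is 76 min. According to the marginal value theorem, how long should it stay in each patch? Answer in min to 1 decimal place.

38.0 min

By the marginal value theorem, leave when the instantaneous gain rate g'(t) equals the habitat-wide average g(t)/(T + t).
g'(t) = 31·19/(t + 19)². Setting 31·19/(t+19)² = 31t/[(t+19)(76+t)] gives 19(76+t) = t(t+19), so t² = 19×76 = 1444.
t* = √1444 = 38 min.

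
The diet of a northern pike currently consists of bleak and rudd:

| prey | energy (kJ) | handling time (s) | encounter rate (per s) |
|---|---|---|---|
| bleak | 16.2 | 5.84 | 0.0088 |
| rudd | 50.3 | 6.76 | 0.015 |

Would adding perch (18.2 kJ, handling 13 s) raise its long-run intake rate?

Yes

Current rate: (0.0088×16.2 + 0.015×50.3)/(1 + 0.0088×5.84 + 0.015×6.76) = 0.7782 kJ/s.
perch: E/h = 18.2/13 = 1.4 kJ/s.
Since 1.4 > R, including perch increases the long-run rate.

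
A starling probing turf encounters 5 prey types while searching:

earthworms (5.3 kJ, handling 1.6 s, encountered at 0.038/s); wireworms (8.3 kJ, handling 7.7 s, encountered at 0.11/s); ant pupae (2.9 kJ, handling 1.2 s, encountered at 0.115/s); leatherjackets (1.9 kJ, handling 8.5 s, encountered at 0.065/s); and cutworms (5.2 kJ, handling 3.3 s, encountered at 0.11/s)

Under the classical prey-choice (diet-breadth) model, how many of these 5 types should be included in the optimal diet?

4

Rank by E/h (kJ/s): earthworms 3.31, ant pupae 2.42, cutworms 1.58, wireworms 1.08, leatherjackets 0.224. Include each in turn until the next type's E/h falls below the running intake rate.
Rate on top 1: 0.1899. ant pupae: 2.42 > 0.1899 → include.
Rate on top 2: 0.4462. cutworms: 1.58 > 0.4462 → include.
Rate on top 3: 0.7087. wireworms: 1.08 > 0.7087 → include.
Rate on top 4: 0.8386. leatherjackets: 0.224 < 0.8386 → exclude; stop.
Optimal diet: earthworms, ant pupae, cutworms, wireworms — 4 of 5 types.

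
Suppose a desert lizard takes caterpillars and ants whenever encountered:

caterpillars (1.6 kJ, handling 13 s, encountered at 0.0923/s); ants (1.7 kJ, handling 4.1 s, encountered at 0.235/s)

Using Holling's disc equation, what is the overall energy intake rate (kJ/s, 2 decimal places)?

0.17 kJ/s

Energy encountered per unit search time: 0.0923×1.6 + 0.235×1.7 = 0.5472 kJ/s.
Handling time per unit search time: 0.0923×13 + 0.235×4.1 = 2.163.
Rate = 0.5472/(1 + 2.163) = 0.173 kJ/s.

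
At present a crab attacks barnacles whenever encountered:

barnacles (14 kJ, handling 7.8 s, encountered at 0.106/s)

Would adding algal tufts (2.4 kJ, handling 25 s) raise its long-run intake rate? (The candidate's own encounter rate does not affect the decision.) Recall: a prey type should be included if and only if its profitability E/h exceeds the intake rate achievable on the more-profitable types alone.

On barnacles alone, R = ΣλE/(1+Σλh) = 1.484/1.827 = 0.8123 kJ/s.
algal tufts: E/h = 2.4/25 = 0.096 kJ/s.
0.096 < 0.8123, so adding algal tufts would lower the average — exclude it.

No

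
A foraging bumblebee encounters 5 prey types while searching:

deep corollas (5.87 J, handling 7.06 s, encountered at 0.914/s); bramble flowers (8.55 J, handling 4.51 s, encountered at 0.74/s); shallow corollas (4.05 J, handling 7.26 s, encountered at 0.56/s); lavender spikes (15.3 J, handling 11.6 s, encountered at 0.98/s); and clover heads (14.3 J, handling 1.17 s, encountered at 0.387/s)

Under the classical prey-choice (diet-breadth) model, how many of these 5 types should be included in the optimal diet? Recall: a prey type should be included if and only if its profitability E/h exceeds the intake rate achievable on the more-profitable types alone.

E/h in descending order: clover heads 12.2, bramble flowers 1.9, lavender spikes 1.32, deep corollas 0.831, shallow corollas 0.558 J/s. The optimal diet is the largest prefix of this list for which every included type satisfies E_i/h_i > R on the types above it.
Rate on top 1: 3.809. bramble flowers: 1.9 < 3.809 → exclude; stop.
Optimal diet: clover heads — 1 of 5 types.

1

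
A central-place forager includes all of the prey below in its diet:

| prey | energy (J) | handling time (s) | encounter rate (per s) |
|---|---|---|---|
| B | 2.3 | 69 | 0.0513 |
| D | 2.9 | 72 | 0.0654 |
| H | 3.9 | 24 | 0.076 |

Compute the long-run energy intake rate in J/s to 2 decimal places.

R = (0.0513×2.3 + 0.0654×2.9 + 0.076×3.9) / (1 + 0.0513×69 + 0.0654×72 + 0.076×24) = 0.604/11.07 = 0.05455 J/s.

0.05 J/s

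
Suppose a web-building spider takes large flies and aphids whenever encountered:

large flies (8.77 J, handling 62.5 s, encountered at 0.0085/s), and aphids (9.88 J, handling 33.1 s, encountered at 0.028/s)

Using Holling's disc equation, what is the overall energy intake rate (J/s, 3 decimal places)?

R = (0.0085×8.77 + 0.028×9.88) / (1 + 0.0085×62.5 + 0.028×33.1) = 0.3512/2.458 = 0.1429 J/s.

0.143 J/s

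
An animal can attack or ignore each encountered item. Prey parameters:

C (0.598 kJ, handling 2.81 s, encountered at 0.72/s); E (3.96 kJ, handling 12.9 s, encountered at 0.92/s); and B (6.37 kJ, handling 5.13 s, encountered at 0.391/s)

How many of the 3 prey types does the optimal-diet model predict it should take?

Profitabilities (E/h, kJ/s): B 1.24, E 0.307, C 0.213. Add prey in this order while the next type's profitability exceeds the intake rate on those already taken.
Rate on top 1: 0.8286. E: 0.307 < 0.8286 → exclude; stop.
Optimal diet: B — 1 of 3 types.

1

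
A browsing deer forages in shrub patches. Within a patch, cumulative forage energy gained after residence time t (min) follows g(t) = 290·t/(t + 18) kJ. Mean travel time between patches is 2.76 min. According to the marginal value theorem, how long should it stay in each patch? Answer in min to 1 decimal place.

Optimal t* satisfies g'(t*) = g(t*)/(T + t*).
g'(t) = 290·18/(t + 18)². Setting 290·18/(t+18)² = 290t/[(t+18)(2.76+t)] gives 18(2.76+t) = t(t+18), so t² = 18×2.76 = 49.68.
t* = √49.68 = 7.048 min.

7.0 min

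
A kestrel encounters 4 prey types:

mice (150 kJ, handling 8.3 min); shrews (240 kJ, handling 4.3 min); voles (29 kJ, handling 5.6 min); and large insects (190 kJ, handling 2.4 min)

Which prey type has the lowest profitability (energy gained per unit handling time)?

voles

Profitability E/h (kJ/min): mice = 150/8.3 = 18.1, shrews = 240/4.3 = 55.8, voles = 29/5.6 = 5.18, large insects = 190/2.4 = 79.2.
Ranked: large insects > shrews > mice > voles.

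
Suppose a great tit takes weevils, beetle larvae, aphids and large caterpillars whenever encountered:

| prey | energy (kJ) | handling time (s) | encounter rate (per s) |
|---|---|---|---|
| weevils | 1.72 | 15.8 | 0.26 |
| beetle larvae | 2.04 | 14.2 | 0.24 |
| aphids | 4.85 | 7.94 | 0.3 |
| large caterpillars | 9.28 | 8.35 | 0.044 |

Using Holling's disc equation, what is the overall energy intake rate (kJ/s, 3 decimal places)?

R = (0.26×1.72 + 0.24×2.04 + 0.3×4.85 + 0.044×9.28) / (1 + 0.26×15.8 + 0.24×14.2 + 0.3×7.94 + 0.044×8.35) = 2.8/11.27 = 0.2486 kJ/s.

0.249 kJ/s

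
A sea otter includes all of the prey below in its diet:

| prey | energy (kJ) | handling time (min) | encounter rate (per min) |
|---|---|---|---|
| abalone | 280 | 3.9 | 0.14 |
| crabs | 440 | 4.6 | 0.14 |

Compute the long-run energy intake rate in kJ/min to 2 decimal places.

46.03 kJ/min

R = (0.14×280 + 0.14×440) / (1 + 0.14×3.9 + 0.14×4.6) = 100.8/2.19 = 46.03 kJ/min.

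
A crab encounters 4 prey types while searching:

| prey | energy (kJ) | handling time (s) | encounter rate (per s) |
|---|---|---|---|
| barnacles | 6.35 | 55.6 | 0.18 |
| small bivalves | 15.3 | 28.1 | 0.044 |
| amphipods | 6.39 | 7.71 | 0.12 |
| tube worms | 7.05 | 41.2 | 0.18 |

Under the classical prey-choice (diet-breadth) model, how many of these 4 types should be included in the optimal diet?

2

Profitabilities (E/h, kJ/s): amphipods 0.829, small bivalves 0.544, tube worms 0.171, barnacles 0.114. Add prey in this order while the next type's profitability exceeds the intake rate on those already taken.
Rate on top 1: 0.3983. small bivalves: 0.544 > 0.3983 → include.
Rate on top 2: 0.4555. tube worms: 0.171 < 0.4555 → exclude; stop.
Optimal diet: amphipods, small bivalves — 2 of 4 types.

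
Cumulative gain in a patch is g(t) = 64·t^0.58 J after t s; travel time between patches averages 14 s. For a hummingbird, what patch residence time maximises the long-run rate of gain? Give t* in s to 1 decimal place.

Maximise g(t)/(T+t): set derivative to zero → g'(t)(T+t) = g(t).
g'(t) = 0.58·64·t^-0.42. Setting 0.58·64·t^-0.42 = 64·t^0.58/(14+t) gives 0.58(14+t) = t, so 0.42·t = 0.58×14.
t* = 0.58×14/0.42 = 19.33 s.

19.3 s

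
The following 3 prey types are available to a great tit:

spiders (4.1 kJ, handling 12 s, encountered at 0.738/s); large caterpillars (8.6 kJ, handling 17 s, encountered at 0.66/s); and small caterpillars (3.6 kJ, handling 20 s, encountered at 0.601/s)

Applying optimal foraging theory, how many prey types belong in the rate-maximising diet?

Rank by E/h (kJ/s): large caterpillars 0.506, spiders 0.342, small caterpillars 0.18. Include each in turn until the next type's E/h falls below the running intake rate.
Rate on top 1: 0.4645. spiders: 0.342 < 0.4645 → exclude; stop.
Optimal diet: large caterpillars — 1 of 3 types.

1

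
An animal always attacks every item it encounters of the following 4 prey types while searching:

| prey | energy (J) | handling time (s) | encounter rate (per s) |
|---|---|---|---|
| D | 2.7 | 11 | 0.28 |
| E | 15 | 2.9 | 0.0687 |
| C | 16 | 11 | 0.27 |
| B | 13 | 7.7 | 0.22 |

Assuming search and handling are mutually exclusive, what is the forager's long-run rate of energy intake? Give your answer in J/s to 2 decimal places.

R = Σλ_iE_i / (1 + Σλ_ih_i)
Numerator: 0.28×2.7 + 0.0687×15 + 0.27×16 + 0.22×13 = 8.966
Denominator: 1 + 0.28×11 + 0.0687×2.9 + 0.27×11 + 0.22×7.7 = 8.943
R = 8.966/8.943 = 1.003 J/s

1.00 J/s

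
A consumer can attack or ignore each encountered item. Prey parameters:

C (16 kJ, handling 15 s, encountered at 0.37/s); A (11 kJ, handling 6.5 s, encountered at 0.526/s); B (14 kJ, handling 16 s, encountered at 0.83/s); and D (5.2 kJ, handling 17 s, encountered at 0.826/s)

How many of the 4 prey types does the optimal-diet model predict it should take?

1

E/h in descending order: A 1.69, C 1.07, B 0.875, D 0.306 kJ/s. The optimal diet is the largest prefix of this list for which every included type satisfies E_i/h_i > R on the types above it.
Rate on top 1: 1.309. C: 1.07 < 1.309 → exclude; stop.
Optimal diet: A — 1 of 4 types.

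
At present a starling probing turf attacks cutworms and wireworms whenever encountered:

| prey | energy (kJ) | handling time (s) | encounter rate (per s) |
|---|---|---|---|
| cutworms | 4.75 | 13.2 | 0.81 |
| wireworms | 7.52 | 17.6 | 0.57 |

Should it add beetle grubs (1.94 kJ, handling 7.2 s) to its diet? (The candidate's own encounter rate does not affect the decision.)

No

Intake rate on the current diet: R = (0.81×4.75 + 0.57×7.52) / (1 + 0.81×13.2 + 0.57×17.6) = 8.134/21.72 = 0.3744 kJ/s.
Profitability of beetle grubs: 1.94/7.2 = 0.2694 kJ/s.
Since 0.2694 < R, time spent handling beetle grubs is better spent searching.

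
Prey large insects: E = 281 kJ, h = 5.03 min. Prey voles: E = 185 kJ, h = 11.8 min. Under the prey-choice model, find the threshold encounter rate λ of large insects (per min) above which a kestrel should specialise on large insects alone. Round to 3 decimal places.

The zero-one rule: include voles iff E₂/h₂ > λE₁/(1+λh₁). Equality gives the switch point.
λE₁h₂ = E₂ + λE₂h₁ ⇒ λ = E₂/(E₁h₂ − E₂h₁) = 185/(3316 − 930.6) = 0.07756 per min.

0.078 per min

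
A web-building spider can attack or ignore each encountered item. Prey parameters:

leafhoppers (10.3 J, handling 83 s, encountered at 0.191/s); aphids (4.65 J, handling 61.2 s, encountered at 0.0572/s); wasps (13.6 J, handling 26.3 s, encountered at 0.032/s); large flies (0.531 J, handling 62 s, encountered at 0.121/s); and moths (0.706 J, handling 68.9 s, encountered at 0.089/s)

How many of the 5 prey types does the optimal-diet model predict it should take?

1

E/h in descending order: wasps 0.517, leafhoppers 0.124, aphids 0.076, moths 0.0102, large flies 0.00856 J/s. The optimal diet is the largest prefix of this list for which every included type satisfies E_i/h_i > R on the types above it.
Rate on top 1: 0.2363. leafhoppers: 0.124 < 0.2363 → exclude; stop.
Optimal diet: wasps — 1 of 5 types.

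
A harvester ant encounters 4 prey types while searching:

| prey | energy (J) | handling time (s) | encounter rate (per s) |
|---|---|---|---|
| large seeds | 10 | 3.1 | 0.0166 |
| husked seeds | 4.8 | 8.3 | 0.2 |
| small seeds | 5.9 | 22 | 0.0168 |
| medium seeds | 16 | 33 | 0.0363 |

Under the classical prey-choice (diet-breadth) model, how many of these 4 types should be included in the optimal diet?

3

Profitabilities (E/h, J/s): large seeds 3.23, husked seeds 0.578, medium seeds 0.485, small seeds 0.268. Add prey in this order while the next type's profitability exceeds the intake rate on those already taken.
Rate on top 1: 0.1579. husked seeds: 0.578 > 0.1579 → include.
Rate on top 2: 0.4153. medium seeds: 0.485 > 0.4153 → include.
Rate on top 3: 0.4366. small seeds: 0.268 < 0.4366 → exclude; stop.
Optimal diet: large seeds, husked seeds, medium seeds — 3 of 4 types.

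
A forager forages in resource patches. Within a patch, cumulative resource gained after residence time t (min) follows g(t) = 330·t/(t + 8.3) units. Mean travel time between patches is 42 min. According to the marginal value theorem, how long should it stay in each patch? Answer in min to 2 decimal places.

Optimal t* satisfies g'(t*) = g(t*)/(T + t*).
g'(t) = 330·8.3/(t + 8.3)². Setting 330·8.3/(t+8.3)² = 330t/[(t+8.3)(42+t)] gives 8.3(42+t) = t(t+8.3), so t² = 8.3×42 = 348.6.
t* = √348.6 = 18.67 min.

18.67 min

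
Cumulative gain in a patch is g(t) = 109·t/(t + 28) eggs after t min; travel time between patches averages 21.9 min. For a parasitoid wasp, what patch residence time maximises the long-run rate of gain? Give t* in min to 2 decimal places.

24.76 min

Optimal t* satisfies g'(t*) = g(t*)/(T + t*).
g'(t) = 109·28/(t + 28)². Setting 109·28/(t+28)² = 109t/[(t+28)(21.9+t)] gives 28(21.9+t) = t(t+28), so t² = 28×21.9 = 613.2.
t* = √613.2 = 24.76 min.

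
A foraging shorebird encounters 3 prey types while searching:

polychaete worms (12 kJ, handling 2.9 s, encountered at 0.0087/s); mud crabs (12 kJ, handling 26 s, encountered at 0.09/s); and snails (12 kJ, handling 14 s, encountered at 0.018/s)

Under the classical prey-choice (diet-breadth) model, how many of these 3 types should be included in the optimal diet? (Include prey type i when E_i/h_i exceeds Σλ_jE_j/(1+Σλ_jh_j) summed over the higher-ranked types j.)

3

Rank by E/h (kJ/s): polychaete worms 4.14, snails 0.857, mud crabs 0.462. Include each in turn until the next type's E/h falls below the running intake rate.
Rate on top 1: 0.1018. snails: 0.857 > 0.1018 → include.
Rate on top 2: 0.2509. mud crabs: 0.462 > 0.2509 → include.
Optimal diet: polychaete worms, snails, mud crabs — 3 of 3 types.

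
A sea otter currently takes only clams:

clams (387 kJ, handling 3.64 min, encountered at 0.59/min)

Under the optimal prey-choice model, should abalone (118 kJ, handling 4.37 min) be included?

On clams alone, R = ΣλE/(1+Σλh) = 228.3/3.148 = 72.54 kJ/min.
Profitability of abalone: 118/4.37 = 27 kJ/min.
27 < 72.54, so adding abalone would lower the average — exclude it.

No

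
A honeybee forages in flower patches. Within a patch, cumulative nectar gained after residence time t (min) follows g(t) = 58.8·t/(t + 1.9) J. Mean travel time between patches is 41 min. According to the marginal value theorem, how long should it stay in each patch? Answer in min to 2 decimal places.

8.83 min

By the marginal value theorem, leave when the instantaneous gain rate g'(t) equals the habitat-wide average g(t)/(T + t).
g'(t) = 58.8·1.9/(t + 1.9)². Setting 58.8·1.9/(t+1.9)² = 58.8t/[(t+1.9)(41+t)] gives 1.9(41+t) = t(t+1.9), so t² = 1.9×41 = 77.9.
t* = √77.9 = 8.826 min.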